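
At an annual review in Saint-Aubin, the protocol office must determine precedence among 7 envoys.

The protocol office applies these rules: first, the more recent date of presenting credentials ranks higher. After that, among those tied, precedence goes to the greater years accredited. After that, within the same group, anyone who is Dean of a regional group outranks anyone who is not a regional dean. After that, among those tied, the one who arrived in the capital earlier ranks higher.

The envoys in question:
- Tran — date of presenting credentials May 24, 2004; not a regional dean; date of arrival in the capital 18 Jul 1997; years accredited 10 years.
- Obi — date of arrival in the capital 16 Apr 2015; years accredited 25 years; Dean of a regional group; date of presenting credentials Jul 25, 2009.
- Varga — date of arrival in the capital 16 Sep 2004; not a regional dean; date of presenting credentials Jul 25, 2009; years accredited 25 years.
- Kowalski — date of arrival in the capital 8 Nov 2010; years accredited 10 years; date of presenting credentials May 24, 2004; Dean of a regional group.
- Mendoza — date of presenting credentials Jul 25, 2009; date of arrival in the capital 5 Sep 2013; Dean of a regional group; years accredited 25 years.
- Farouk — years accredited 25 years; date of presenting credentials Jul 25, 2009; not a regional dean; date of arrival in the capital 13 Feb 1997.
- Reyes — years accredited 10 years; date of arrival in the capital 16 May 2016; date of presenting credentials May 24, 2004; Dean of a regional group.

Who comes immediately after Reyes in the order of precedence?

Tran

By date of presenting credentials (later first): Mendoza, Obi, Farouk and Varga (each Jul 25, 2009); then Kowalski, Reyes and Tran (each May 24, 2004).
Mendoza, Obi, Farouk and Varga all have years accredited 25 years, so the next rule applies.
Among Mendoza, Obi, Farouk and Varga, Dean of a regional group before not a regional dean: Mendoza and Obi (Dean of a regional group) before Farouk and Varga (not a regional dean).
Among Mendoza and Obi, by date of arrival in the capital (earlier first): Mendoza (5 Sep 2013) before Obi (16 Apr 2015).
Among Farouk and Varga, by date of arrival in the capital (earlier first): Farouk (13 Feb 1997) before Varga (16 Sep 2004).
Kowalski, Reyes and Tran all have years accredited 10 years, so the next rule applies.
Among Kowalski, Reyes and Tran, Dean of a regional group before not a regional dean: Kowalski and Reyes (Dean of a regional group) before Tran (not a regional dean).
Among Kowalski and Reyes, by date of arrival in the capital (earlier first): Kowalski (8 Nov 2010) before Reyes (16 May 2016).
Order: Mendoza, Obi, Farouk, Varga, Kowalski, Reyes, Tran.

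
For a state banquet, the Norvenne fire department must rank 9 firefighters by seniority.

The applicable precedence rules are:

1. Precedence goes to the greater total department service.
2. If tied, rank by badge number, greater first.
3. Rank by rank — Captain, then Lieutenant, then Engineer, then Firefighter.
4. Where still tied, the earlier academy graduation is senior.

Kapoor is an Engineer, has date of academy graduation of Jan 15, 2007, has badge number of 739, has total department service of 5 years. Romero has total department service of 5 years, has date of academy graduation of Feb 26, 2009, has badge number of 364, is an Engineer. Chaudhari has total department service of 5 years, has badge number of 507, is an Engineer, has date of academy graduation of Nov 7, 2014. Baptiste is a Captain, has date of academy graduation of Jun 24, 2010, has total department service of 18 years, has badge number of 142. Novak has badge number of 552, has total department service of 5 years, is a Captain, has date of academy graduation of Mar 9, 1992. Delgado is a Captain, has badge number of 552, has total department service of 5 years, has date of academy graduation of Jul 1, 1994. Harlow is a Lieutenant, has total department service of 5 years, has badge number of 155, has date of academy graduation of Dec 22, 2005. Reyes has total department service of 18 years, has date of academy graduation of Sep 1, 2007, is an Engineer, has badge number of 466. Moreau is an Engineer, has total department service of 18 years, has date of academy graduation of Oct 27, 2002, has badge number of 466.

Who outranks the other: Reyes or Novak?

By total department service (higher first): Moreau, Reyes and Baptiste (each 18 years); then Kapoor, Novak, Delgado, Chaudhari, Romero and Harlow (each 5 years).
Among Moreau, Reyes and Baptiste, by badge number (higher first): Moreau and Reyes (466) before Baptiste (142).
Moreau and Reyes are each Engineer, so the next rule applies.
Among Moreau and Reyes, by date of academy graduation (earlier first): Moreau (Oct 27, 2002) before Reyes (Sep 1, 2007).
Among Kapoor, Novak, Delgado, Chaudhari, Romero and Harlow, by badge number (higher first): Kapoor (739) before Novak and Delgado (552) before Chaudhari (507) before Romero (364) before Harlow (155).
Novak and Delgado are each Captain, so the next rule applies.
Among Novak and Delgado, by date of academy graduation (earlier first): Novak (Mar 9, 1992) before Delgado (Jul 1, 1994).
So Reyes takes precedence.

Reyes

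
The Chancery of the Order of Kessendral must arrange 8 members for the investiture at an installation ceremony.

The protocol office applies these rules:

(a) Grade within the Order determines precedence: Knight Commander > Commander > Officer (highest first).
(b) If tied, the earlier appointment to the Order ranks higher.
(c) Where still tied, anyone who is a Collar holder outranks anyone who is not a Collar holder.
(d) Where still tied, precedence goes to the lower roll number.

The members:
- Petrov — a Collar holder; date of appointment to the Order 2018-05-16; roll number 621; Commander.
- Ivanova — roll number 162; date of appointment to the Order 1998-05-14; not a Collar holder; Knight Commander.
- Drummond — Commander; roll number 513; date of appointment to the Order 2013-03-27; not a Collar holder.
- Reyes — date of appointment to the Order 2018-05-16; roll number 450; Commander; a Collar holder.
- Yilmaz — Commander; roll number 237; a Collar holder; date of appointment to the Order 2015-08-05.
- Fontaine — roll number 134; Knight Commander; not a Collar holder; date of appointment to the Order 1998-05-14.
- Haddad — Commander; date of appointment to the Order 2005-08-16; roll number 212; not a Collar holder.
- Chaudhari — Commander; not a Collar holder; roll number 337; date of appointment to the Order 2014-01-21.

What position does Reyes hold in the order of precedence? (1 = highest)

7

By grade within the Order: Fontaine and Ivanova (Knight Commander); then Haddad, Drummond, Chaudhari, Yilmaz, Reyes and Petrov (Commander).
Fontaine and Ivanova both have date of appointment to the Order 1998-05-14, so the next rule applies.
Fontaine and Ivanova are each not a Collar holder, so the next rule applies.
Among Fontaine and Ivanova, by roll number (lower first): Fontaine (134) before Ivanova (162).
Among Haddad, Drummond, Chaudhari, Yilmaz, Reyes and Petrov, by date of appointment to the Order (earlier first): Haddad (2005-08-16) before Drummond (2013-03-27) before Chaudhari (2014-01-21) before Yilmaz (2015-08-05) before Reyes and Petrov (2018-05-16).
Reyes and Petrov are each a Collar holder, so the next rule applies.
Among Reyes and Petrov, by roll number (lower first): Reyes (450) before Petrov (621).
Order: Fontaine, Ivanova, Haddad, Drummond, Chaudhari, Yilmaz, Reyes, Petrov. So position 7.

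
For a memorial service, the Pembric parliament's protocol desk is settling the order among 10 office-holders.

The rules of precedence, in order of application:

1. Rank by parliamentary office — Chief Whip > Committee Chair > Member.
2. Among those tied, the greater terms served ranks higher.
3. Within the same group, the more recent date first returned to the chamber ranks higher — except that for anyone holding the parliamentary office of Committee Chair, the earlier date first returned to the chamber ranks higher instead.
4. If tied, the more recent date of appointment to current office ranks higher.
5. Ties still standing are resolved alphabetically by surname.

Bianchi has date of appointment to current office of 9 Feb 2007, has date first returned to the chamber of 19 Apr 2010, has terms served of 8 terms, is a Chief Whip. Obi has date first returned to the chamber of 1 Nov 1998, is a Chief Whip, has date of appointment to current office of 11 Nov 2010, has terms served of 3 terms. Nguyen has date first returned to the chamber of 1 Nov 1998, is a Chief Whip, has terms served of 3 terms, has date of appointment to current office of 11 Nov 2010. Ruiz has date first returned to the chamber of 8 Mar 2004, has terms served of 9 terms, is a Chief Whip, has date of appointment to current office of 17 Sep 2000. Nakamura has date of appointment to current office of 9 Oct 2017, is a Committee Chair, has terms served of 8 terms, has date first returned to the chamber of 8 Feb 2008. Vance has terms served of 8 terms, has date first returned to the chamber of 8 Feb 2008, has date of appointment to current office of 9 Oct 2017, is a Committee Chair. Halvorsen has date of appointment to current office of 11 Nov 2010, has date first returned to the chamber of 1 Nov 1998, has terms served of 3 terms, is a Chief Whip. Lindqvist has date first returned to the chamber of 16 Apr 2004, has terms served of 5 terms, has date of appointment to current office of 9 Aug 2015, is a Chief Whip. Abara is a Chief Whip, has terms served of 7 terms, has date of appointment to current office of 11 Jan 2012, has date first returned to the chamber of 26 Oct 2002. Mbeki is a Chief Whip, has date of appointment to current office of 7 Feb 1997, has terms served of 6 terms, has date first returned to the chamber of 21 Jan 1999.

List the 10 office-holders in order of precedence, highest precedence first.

By parliamentary office: Ruiz, Bianchi, Abara, Mbeki, Lindqvist, Halvorsen, Nguyen and Obi (Chief Whip); then Nakamura and Vance (Committee Chair).
Among Ruiz, Bianchi, Abara, Mbeki, Lindqvist, Halvorsen, Nguyen and Obi, by terms served (higher first): Ruiz (9 terms) before Bianchi (8 terms) before Abara (7 terms) before Mbeki (6 terms) before Lindqvist (5 terms) before Halvorsen, Nguyen and Obi (3 terms).
Halvorsen, Nguyen and Obi all have date first returned to the chamber 1 Nov 1998, so the next rule applies.
Halvorsen, Nguyen and Obi all have date of appointment to current office 11 Nov 2010, so the next rule applies.
Among Halvorsen, Nguyen and Obi, alphabetically by surname: Halvorsen before Nguyen before Obi.
Nakamura and Vance both have terms served 8 terms, so the next rule applies.
Nakamura and Vance both have date first returned to the chamber 8 Feb 2008, so the next rule applies.
Nakamura and Vance both have date of appointment to current office 9 Oct 2017, so the next rule applies.
Among Nakamura and Vance, alphabetically by surname: Nakamura before Vance.
Full order: Ruiz, Bianchi, Abara, Mbeki, Lindqvist, Halvorsen, Nguyen, Obi, Nakamura, Vance.

Ruiz, Bianchi, Abara, Mbeki, Lindqvist, Halvorsen, Nguyen, Obi, Nakamura, Vance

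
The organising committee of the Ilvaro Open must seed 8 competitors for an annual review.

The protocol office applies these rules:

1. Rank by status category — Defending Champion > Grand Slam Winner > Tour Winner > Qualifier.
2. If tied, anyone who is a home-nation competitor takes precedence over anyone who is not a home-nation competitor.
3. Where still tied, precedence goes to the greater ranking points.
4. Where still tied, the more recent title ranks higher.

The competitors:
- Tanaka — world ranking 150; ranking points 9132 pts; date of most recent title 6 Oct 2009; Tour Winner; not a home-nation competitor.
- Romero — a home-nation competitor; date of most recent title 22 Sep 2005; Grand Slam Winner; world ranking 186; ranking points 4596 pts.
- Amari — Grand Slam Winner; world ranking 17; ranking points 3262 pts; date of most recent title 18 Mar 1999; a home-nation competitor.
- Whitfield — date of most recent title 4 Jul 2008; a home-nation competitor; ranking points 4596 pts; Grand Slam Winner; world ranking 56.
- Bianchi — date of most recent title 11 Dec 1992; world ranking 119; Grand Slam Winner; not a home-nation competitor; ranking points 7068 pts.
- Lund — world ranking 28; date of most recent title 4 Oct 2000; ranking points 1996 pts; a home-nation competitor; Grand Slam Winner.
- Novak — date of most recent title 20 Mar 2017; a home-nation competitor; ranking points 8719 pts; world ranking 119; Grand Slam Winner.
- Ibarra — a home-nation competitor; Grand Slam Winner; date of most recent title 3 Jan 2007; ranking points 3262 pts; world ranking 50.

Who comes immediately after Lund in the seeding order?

Bianchi

By status category: Novak, Whitfield, Romero, Ibarra, Amari, Lund and Bianchi (Grand Slam Winner); then Tanaka (Tour Winner).
Among Novak, Whitfield, Romero, Ibarra, Amari, Lund and Bianchi, a home-nation competitor before not a home-nation competitor: Novak, Whitfield, Romero, Ibarra, Amari and Lund (a home-nation competitor) before Bianchi (not a home-nation competitor).
Among Novak, Whitfield, Romero, Ibarra, Amari and Lund, by ranking points (higher first): Novak (8719 pts) before Whitfield and Romero (4596 pts) before Ibarra and Amari (3262 pts) before Lund (1996 pts).
Among Whitfield and Romero, by date of most recent title (later first): Whitfield (4 Jul 2008) before Romero (22 Sep 2005).
Among Ibarra and Amari, by date of most recent title (later first): Ibarra (3 Jan 2007) before Amari (18 Mar 1999).
Order: Novak, Whitfield, Romero, Ibarra, Amari, Lund, Bianchi, Tanaka.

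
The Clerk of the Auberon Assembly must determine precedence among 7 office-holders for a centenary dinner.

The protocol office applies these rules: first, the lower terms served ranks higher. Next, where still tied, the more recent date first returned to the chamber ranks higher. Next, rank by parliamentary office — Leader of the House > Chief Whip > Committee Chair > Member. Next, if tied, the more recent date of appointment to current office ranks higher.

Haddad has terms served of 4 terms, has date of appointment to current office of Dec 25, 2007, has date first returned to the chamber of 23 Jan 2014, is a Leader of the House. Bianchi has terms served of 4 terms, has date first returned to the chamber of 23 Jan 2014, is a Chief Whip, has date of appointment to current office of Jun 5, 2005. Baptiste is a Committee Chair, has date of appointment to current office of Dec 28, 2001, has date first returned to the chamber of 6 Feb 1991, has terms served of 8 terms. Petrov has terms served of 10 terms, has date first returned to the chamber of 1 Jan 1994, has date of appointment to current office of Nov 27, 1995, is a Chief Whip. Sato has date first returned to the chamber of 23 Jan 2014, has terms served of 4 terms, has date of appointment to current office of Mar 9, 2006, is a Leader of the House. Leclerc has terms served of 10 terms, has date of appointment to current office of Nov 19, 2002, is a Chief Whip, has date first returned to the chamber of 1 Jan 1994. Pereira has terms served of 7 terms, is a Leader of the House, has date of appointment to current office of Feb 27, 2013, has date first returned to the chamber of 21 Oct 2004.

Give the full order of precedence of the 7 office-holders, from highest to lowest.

Haddad, Sato, Bianchi, Pereira, Baptiste, Leclerc, Petrov

By terms served (lower first): Haddad, Sato and Bianchi (each 4 terms); then Pereira (7 terms); then Baptiste (8 terms); then Leclerc and Petrov (both 10 terms).
Haddad, Sato and Bianchi all have date first returned to the chamber 23 Jan 2014, so the next rule applies.
Among Haddad, Sato and Bianchi, by parliamentary office: Haddad and Sato (Leader of the House) before Bianchi (Chief Whip).
Among Haddad and Sato, by date of appointment to current office (later first): Haddad (Dec 25, 2007) before Sato (Mar 9, 2006).
Leclerc and Petrov both have date first returned to the chamber 1 Jan 1994, so the next rule applies.
Leclerc and Petrov are each Chief Whip, so the next rule applies.
Among Leclerc and Petrov, by date of appointment to current office (later first): Leclerc (Nov 19, 2002) before Petrov (Nov 27, 1995).
Full order: Haddad, Sato, Bianchi, Pereira, Baptiste, Leclerc, Petrov.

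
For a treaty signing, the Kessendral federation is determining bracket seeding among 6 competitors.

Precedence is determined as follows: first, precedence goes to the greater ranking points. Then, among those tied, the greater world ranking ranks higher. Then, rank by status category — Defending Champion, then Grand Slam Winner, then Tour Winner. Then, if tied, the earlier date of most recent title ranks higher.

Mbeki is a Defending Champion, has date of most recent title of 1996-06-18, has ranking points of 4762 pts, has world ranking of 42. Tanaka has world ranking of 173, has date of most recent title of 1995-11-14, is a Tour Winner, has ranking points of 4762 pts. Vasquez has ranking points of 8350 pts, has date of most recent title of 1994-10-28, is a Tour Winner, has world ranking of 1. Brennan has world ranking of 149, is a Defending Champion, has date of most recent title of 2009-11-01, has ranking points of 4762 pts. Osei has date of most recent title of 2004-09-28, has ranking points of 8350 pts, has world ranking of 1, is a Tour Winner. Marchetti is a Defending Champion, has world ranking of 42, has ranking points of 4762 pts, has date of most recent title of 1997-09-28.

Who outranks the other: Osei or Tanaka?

By ranking points (higher first): Vasquez and Osei (both 8350 pts); then Tanaka, Brennan, Mbeki and Marchetti (each 4762 pts).
Vasquez and Osei both have world ranking 1, so the next rule applies.
Vasquez and Osei are each Tour Winner, so the next rule applies.
Among Vasquez and Osei, by date of most recent title (earlier first): Vasquez (1994-10-28) before Osei (2004-09-28).
Among Tanaka, Brennan, Mbeki and Marchetti, by world ranking (higher first): Tanaka (173) before Brennan (149) before Mbeki and Marchetti (42).
Mbeki and Marchetti are each Defending Champion, so the next rule applies.
Among Mbeki and Marchetti, by date of most recent title (earlier first): Mbeki (1996-06-18) before Marchetti (1997-09-28).
So Osei takes precedence.

Osei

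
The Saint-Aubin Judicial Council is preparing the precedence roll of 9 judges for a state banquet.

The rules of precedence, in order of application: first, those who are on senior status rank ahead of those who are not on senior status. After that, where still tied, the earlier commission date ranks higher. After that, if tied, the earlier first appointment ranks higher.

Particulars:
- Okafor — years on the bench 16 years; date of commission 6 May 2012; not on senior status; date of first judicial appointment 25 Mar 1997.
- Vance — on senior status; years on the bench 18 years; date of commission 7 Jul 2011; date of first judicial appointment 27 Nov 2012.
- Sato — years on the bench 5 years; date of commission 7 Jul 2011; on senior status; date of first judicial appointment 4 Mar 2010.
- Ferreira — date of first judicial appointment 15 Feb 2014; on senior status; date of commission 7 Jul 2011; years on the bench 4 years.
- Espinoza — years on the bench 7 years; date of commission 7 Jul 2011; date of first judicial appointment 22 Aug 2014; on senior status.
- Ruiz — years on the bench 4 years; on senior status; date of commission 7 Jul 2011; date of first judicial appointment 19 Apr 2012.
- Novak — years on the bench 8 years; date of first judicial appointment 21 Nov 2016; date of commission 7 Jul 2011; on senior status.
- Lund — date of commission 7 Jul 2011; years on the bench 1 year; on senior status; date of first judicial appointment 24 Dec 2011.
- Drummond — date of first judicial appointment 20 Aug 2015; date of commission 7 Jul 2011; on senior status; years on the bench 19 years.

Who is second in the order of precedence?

By the first rule: Sato, Lund, Ruiz, Vance, Ferreira, Espinoza, Drummond and Novak (each on senior status); then Okafor (not on senior status).
Sato, Lund, Ruiz, Vance, Ferreira, Espinoza, Drummond and Novak all have date of commission 7 Jul 2011, so the next rule applies.
Among Sato, Lund, Ruiz, Vance, Ferreira, Espinoza, Drummond and Novak, by date of first judicial appointment (earlier first): Sato (4 Mar 2010) before Lund (24 Dec 2011) before Ruiz (19 Apr 2012) before Vance (27 Nov 2012) before Ferreira (15 Feb 2014) before Espinoza (22 Aug 2014) before Drummond (20 Aug 2015) before Novak (21 Nov 2016).
Order: Sato, Lund, Ruiz, Vance, Ferreira, Espinoza, Drummond, Novak, Okafor.

Lund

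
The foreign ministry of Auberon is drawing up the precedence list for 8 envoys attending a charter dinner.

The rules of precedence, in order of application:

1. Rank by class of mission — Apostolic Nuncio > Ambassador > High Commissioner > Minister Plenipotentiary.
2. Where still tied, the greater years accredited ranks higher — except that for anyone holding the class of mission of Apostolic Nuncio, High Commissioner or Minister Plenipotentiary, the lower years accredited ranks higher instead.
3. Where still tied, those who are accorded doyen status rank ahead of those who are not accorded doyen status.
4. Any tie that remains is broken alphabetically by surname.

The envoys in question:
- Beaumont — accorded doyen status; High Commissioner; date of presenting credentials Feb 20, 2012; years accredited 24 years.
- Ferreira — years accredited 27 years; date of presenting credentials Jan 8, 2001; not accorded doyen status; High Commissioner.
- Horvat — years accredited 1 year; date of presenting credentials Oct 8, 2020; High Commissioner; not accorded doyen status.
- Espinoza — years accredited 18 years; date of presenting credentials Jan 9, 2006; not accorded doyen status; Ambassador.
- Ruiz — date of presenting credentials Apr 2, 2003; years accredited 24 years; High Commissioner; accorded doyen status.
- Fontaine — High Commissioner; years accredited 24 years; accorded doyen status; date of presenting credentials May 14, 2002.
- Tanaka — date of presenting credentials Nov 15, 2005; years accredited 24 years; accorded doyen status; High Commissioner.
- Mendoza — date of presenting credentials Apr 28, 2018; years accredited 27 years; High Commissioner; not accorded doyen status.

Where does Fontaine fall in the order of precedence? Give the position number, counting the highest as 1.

By class of mission: Espinoza (Ambassador); then Horvat, Beaumont, Fontaine, Ruiz, Tanaka, Ferreira and Mendoza (High Commissioner).
Among Horvat, Beaumont, Fontaine, Ruiz, Tanaka, Ferreira and Mendoza, by years accredited (lower first) (reversed rule for this group): Horvat (1 year) before Beaumont, Fontaine, Ruiz and Tanaka (24 years) before Ferreira and Mendoza (27 years).
Beaumont, Fontaine, Ruiz and Tanaka are each accorded doyen status, so the next rule applies.
Among Beaumont, Fontaine, Ruiz and Tanaka, alphabetically by surname: Beaumont before Fontaine before Ruiz before Tanaka.
Ferreira and Mendoza are each not accorded doyen status, so the next rule applies.
Among Ferreira and Mendoza, alphabetically by surname: Ferreira before Mendoza.
Order: Espinoza, Horvat, Beaumont, Fontaine, Ruiz, Tanaka, Ferreira, Mendoza. So position 4.

4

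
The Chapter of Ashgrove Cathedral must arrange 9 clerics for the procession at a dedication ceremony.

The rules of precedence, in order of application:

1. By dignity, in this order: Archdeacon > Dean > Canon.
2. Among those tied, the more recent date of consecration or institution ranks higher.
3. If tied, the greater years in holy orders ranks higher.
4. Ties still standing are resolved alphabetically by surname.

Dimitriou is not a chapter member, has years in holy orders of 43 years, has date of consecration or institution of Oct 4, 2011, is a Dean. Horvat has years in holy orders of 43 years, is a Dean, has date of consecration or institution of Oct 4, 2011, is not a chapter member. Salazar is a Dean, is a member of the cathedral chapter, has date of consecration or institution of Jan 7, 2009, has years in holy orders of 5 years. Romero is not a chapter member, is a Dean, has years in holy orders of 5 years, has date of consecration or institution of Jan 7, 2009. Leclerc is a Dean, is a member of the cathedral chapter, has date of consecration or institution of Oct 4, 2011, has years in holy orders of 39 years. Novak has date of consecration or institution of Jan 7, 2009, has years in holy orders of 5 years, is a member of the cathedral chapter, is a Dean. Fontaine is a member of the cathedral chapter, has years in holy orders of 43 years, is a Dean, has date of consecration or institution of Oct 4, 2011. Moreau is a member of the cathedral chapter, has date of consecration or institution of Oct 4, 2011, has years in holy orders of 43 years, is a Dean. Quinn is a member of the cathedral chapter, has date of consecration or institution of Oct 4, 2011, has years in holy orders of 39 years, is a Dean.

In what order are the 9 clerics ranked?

Dimitriou, Fontaine, Horvat, Moreau, Leclerc, Quinn, Novak, Romero, Salazar

By dignity: Dimitriou, Fontaine, Horvat, Moreau, Leclerc, Quinn, Novak, Romero and Salazar (Dean).
Among Dimitriou, Fontaine, Horvat, Moreau, Leclerc, Quinn, Novak, Romero and Salazar, by date of consecration or institution (later first): Dimitriou, Fontaine, Horvat, Moreau, Leclerc and Quinn (Oct 4, 2011) before Novak, Romero and Salazar (Jan 7, 2009).
Among Dimitriou, Fontaine, Horvat, Moreau, Leclerc and Quinn, by years in holy orders (higher first): Dimitriou, Fontaine, Horvat and Moreau (43 years) before Leclerc and Quinn (39 years).
Among Dimitriou, Fontaine, Horvat and Moreau, alphabetically by surname: Dimitriou before Fontaine before Horvat before Moreau.
Among Leclerc and Quinn, alphabetically by surname: Leclerc before Quinn.
Novak, Romero and Salazar all have years in holy orders 5 years, so the next rule applies.
Among Novak, Romero and Salazar, alphabetically by surname: Novak before Romero before Salazar.
Full order: Dimitriou, Fontaine, Horvat, Moreau, Leclerc, Quinn, Novak, Romero, Salazar.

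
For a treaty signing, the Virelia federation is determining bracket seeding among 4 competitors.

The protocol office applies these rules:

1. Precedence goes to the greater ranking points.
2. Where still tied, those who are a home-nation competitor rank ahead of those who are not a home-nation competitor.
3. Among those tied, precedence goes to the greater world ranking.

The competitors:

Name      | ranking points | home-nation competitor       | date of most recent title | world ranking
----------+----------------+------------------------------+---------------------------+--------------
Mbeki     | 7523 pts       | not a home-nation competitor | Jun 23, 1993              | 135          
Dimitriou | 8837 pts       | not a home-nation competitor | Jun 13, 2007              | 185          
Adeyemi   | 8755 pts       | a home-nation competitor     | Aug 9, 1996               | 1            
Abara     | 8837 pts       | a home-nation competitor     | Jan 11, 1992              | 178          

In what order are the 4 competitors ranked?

Abara, Dimitriou, Adeyemi, Mbeki

By ranking points (higher first): Abara and Dimitriou (both 8837 pts); then Adeyemi (8755 pts); then Mbeki (7523 pts).
Among Abara and Dimitriou, a home-nation competitor before not a home-nation competitor: Abara (a home-nation competitor) before Dimitriou (not a home-nation competitor).
Full order: Abara, Dimitriou, Adeyemi, Mbeki.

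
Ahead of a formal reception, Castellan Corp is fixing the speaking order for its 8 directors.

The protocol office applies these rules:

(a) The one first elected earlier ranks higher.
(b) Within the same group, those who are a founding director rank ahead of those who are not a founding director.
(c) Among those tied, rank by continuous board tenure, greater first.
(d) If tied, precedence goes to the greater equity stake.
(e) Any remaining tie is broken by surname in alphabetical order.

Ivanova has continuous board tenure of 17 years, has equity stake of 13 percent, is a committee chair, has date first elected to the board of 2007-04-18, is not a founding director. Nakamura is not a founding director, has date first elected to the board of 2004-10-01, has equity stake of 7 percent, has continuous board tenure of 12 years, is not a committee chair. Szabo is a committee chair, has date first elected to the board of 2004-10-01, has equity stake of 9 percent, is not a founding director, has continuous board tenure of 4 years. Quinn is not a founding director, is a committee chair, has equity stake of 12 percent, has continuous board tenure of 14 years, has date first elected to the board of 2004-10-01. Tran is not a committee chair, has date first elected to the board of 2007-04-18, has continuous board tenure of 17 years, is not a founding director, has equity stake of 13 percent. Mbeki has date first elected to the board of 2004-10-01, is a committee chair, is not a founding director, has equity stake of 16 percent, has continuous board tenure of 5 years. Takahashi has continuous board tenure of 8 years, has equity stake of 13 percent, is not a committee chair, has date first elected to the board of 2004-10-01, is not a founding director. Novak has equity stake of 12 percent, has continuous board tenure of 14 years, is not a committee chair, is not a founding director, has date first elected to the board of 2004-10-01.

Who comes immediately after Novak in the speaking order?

Quinn

By date first elected to the board (earlier first): Novak, Quinn, Nakamura, Takahashi, Mbeki and Szabo (each 2004-10-01); then Ivanova and Tran (both 2007-04-18).
Novak, Quinn, Nakamura, Takahashi, Mbeki and Szabo are each not a founding director, so the next rule applies.
Among Novak, Quinn, Nakamura, Takahashi, Mbeki and Szabo, by continuous board tenure (higher first): Novak and Quinn (14 years) before Nakamura (12 years) before Takahashi (8 years) before Mbeki (5 years) before Szabo (4 years).
Novak and Quinn both have equity stake 12 percent, so the next rule applies.
Among Novak and Quinn, alphabetically by surname: Novak before Quinn.
Ivanova and Tran are each not a founding director, so the next rule applies.
Ivanova and Tran both have continuous board tenure 17 years, so the next rule applies.
Ivanova and Tran both have equity stake 13 percent, so the next rule applies.
Among Ivanova and Tran, alphabetically by surname: Ivanova before Tran.
Order: Novak, Quinn, Nakamura, Takahashi, Mbeki, Szabo, Ivanova, Tran.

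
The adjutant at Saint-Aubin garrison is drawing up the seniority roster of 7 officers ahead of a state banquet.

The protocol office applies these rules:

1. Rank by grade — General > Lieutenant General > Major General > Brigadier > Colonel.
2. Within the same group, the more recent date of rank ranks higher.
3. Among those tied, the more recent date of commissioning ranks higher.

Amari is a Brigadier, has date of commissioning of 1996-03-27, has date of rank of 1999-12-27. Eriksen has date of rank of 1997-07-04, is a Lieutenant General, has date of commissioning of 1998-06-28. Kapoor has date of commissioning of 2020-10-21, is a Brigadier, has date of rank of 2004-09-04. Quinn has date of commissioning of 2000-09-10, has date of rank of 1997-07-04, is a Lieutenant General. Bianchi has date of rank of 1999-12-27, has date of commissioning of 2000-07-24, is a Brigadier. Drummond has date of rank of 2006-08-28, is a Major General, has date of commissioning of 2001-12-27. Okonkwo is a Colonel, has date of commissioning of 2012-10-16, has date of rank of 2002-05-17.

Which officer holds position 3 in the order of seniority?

Drummond

By grade: Quinn and Eriksen (Lieutenant General); then Drummond (Major General); then Kapoor, Bianchi and Amari (Brigadier); then Okonkwo (Colonel).
Quinn and Eriksen both have date of rank 1997-07-04, so the next rule applies.
Among Quinn and Eriksen, by date of commissioning (later first): Quinn (2000-09-10) before Eriksen (1998-06-28).
Among Kapoor, Bianchi and Amari, by date of rank (later first): Kapoor (2004-09-04) before Bianchi and Amari (1999-12-27).
Among Bianchi and Amari, by date of commissioning (later first): Bianchi (2000-07-24) before Amari (1996-03-27).
Order: Quinn, Eriksen, Drummond, Kapoor, Bianchi, Amari, Okonkwo.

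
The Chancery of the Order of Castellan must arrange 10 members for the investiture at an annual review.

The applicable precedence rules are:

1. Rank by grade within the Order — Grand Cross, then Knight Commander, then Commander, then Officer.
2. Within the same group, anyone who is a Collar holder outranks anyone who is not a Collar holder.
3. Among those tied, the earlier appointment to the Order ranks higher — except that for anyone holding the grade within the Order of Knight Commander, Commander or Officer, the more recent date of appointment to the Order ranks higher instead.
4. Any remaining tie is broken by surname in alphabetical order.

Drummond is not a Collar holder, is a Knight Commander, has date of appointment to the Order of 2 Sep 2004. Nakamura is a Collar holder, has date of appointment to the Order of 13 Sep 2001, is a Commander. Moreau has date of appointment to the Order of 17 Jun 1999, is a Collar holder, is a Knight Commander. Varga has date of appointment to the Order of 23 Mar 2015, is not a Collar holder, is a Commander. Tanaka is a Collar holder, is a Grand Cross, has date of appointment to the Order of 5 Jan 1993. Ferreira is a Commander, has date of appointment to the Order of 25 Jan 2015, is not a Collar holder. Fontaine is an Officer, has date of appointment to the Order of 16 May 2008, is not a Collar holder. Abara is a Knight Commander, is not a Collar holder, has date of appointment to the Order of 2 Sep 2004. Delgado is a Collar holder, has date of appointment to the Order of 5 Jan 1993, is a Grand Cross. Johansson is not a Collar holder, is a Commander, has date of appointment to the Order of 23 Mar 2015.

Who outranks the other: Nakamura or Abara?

By grade within the Order: Delgado and Tanaka (Grand Cross); then Moreau, Abara and Drummond (Knight Commander); then Nakamura, Johansson, Varga and Ferreira (Commander); then Fontaine (Officer).
Delgado and Tanaka are each a Collar holder, so the next rule applies.
Delgado and Tanaka both have date of appointment to the Order 5 Jan 1993, so the next rule applies.
Among Delgado and Tanaka, alphabetically by surname: Delgado before Tanaka.
Among Moreau, Abara and Drummond, a Collar holder before not a Collar holder: Moreau (a Collar holder) before Abara and Drummond (not a Collar holder).
Abara and Drummond both have date of appointment to the Order 2 Sep 2004, so the next rule applies.
Among Abara and Drummond, alphabetically by surname: Abara before Drummond.
Among Nakamura, Johansson, Varga and Ferreira, a Collar holder before not a Collar holder: Nakamura (a Collar holder) before Johansson, Varga and Ferreira (not a Collar holder).
Among Johansson, Varga and Ferreira, by date of appointment to the Order (later first) (reversed rule for this group): Johansson and Varga (23 Mar 2015) before Ferreira (25 Jan 2015).
Among Johansson and Varga, alphabetically by surname: Johansson before Varga.
So Abara takes precedence.

Abara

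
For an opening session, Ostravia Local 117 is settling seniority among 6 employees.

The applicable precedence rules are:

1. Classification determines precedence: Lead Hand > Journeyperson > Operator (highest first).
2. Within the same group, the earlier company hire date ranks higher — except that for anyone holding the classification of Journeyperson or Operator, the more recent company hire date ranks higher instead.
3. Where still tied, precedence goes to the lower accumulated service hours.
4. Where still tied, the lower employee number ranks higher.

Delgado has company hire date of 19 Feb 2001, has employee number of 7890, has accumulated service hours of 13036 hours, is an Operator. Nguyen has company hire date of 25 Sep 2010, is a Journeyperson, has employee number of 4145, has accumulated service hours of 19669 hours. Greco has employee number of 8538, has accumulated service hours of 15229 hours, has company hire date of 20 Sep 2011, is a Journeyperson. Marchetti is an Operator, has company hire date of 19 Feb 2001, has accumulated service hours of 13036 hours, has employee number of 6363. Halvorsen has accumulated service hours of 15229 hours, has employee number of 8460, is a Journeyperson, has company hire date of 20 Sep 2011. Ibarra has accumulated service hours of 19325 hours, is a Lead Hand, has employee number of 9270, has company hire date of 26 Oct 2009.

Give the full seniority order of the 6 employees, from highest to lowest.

By classification: Ibarra (Lead Hand); then Halvorsen, Greco and Nguyen (Journeyperson); then Marchetti and Delgado (Operator).
Among Halvorsen, Greco and Nguyen, by company hire date (later first) (reversed rule for this group): Halvorsen and Greco (20 Sep 2011) before Nguyen (25 Sep 2010).
Halvorsen and Greco both have accumulated service hours 15229 hours, so the next rule applies.
Among Halvorsen and Greco, by employee number (lower first): Halvorsen (8460) before Greco (8538).
Marchetti and Delgado both have company hire date 19 Feb 2001, so the next rule applies.
Marchetti and Delgado both have accumulated service hours 13036 hours, so the next rule applies.
Among Marchetti and Delgado, by employee number (lower first): Marchetti (6363) before Delgado (7890).
Full order: Ibarra, Halvorsen, Greco, Nguyen, Marchetti, Delgado.

Ibarra, Halvorsen, Greco, Nguyen, Marchetti, Delgado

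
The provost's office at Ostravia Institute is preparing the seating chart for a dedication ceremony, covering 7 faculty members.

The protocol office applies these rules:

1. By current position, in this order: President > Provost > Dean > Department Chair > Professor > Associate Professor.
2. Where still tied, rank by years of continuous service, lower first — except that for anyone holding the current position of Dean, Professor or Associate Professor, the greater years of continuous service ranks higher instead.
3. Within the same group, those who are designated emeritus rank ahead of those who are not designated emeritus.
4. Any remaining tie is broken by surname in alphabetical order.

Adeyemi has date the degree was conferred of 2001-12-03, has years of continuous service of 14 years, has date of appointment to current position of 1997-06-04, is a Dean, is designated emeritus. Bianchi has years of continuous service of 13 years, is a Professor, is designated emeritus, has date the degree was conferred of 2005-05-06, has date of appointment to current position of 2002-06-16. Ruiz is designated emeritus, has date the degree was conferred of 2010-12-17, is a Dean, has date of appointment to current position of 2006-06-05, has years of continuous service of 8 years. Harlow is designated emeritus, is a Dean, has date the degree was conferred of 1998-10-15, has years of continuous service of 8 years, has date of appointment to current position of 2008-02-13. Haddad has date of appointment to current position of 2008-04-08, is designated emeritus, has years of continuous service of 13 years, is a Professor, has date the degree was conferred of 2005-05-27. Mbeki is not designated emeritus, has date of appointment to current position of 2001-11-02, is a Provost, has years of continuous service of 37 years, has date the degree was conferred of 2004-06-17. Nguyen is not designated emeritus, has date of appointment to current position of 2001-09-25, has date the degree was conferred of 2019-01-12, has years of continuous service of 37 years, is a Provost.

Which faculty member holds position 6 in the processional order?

By current position: Mbeki and Nguyen (Provost); then Adeyemi, Harlow and Ruiz (Dean); then Bianchi and Haddad (Professor).
Mbeki and Nguyen both have years of continuous service 37 years, so the next rule applies.
Mbeki and Nguyen are each not designated emeritus, so the next rule applies.
Among Mbeki and Nguyen, alphabetically by surname: Mbeki before Nguyen.
Among Adeyemi, Harlow and Ruiz, by years of continuous service (higher first) (reversed rule for this group): Adeyemi (14 years) before Harlow and Ruiz (8 years).
Harlow and Ruiz are each designated emeritus, so the next rule applies.
Among Harlow and Ruiz, alphabetically by surname: Harlow before Ruiz.
Bianchi and Haddad both have years of continuous service 13 years, so the next rule applies.
Bianchi and Haddad are each designated emeritus, so the next rule applies.
Among Bianchi and Haddad, alphabetically by surname: Bianchi before Haddad.
Order: Mbeki, Nguyen, Adeyemi, Harlow, Ruiz, Bianchi, Haddad.

Bianchi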